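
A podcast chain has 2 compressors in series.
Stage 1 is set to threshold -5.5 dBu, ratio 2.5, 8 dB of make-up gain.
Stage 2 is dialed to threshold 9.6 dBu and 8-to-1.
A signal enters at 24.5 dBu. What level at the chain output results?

Stage 1: 30 dB above -5.5 dBu, reduced 2.5:1 to 12 dB above → 6.5 dBu; +8 dB make-up → 14.5 dBu.
Stage 2: 4.9 dB above 9.6 dBu, reduced 8:1 to 0.6125 dB above → 10.2125 dBu.

10.2125 dBu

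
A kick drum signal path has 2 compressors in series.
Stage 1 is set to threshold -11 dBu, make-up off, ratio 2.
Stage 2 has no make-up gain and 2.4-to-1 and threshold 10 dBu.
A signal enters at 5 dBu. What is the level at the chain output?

-3 dBu

Stage 1: 5 dBu is 16 dB over -11 dBu; at 2:1 that becomes 8 dB over, giving -3 dBu.
Stage 2: -3 dBu is at or below the 10 dBu threshold — no compression; output -3 dBu.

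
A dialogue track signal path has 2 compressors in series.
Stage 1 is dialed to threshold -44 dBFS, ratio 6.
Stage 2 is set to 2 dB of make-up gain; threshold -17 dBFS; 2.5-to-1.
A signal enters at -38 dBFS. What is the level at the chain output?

Stage 1: 6 dB above -44 dBFS, reduced 6:1 to 1 dB above → -43 dBFS.
Stage 2: -43 dBFS is at or below the -17 dBFS threshold — no compression; make-up brings it to -41 dBFS.

-41 dBFS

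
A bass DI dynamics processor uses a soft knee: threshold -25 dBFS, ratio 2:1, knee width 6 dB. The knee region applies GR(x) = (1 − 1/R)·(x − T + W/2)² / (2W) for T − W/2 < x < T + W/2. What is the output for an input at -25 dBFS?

-25.375 dBFS

x − T + W/2 = -25 − (-25) + 3 = 3.
GR = (1 − 1/2) × 3² / 12 = 0.5 × 9 / 12 = 0.375 dB.
Output = -25 − 0.375 = -25.375 dBFS.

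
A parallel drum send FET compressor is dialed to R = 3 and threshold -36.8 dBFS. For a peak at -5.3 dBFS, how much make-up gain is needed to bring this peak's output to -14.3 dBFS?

The peak compresses to -36.8 + 31.5/3 = -26.3 dBFS.
To reach -14.3 dBFS requires -14.3 − (-26.3) = 12 dB of make-up.

12 dB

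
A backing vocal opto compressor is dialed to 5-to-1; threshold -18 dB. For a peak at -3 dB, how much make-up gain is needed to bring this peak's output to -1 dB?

14 dB

Overshoot 15 dB → 15/5 = 3 dB after compression, so the compressed level is -18 + 3 = -15 dB.
Make-up = target − compressed = -1 − (-15) = 14 dB.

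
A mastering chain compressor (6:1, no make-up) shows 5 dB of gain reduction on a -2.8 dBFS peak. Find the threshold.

-8.8 dBFS

Gain reduction = -2.8 − (-7.8) = 5 dB; output overshoot = GR / (R − 1) = 5 / 5 = 1 dB.
Threshold = output − output overshoot = -7.8 − 1 = -8.8 dBFS.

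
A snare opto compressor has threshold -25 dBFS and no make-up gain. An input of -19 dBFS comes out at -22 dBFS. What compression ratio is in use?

2:1

Input overshoot = -19 − (-25) = 6 dB; output overshoot = -22 − (-25) = 3 dB.
Ratio = 6 / 3 = 2.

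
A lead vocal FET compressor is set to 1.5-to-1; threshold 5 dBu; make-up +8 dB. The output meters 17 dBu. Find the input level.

Remove make-up: 17 − 8 = 9 dBu.
The compressed level sits 9 − 5 = 4 dB over threshold.
Before 1.5:1 compression the overshoot was 4 × 1.5 = 6 dB, so input = 5 + 6 = 11 dBu.

11 dBu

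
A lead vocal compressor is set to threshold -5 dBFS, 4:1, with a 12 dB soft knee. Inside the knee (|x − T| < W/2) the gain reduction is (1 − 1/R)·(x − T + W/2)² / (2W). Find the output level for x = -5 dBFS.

-6.125 dBFS

x − T + W/2 = -5 − (-5) + 6 = 6.
GR = (1 − 1/4) × 6² / 24 = 0.75 × 36 / 24 = 1.125 dB.
Output = -5 − 1.125 = -6.125 dBFS.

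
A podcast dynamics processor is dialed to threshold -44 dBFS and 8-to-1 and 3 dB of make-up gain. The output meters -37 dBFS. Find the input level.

-12 dBFS

Before make-up, the level was -37 − 3 = -40 dBFS.
The compressed level sits -40 − (-44) = 4 dB over threshold.
Undo the ratio: input overshoot = 4 × 8 = 32 dB, giving input = -12 dBFS.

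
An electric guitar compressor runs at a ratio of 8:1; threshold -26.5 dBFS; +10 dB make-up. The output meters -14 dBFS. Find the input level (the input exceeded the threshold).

Remove make-up: -14 − 10 = -24 dBFS.
Post-compression overshoot = -24 − (-26.5) = 2.5 dB.
Before 8:1 compression the overshoot was 2.5 × 8 = 20 dB, so input = -26.5 + 20 = -6.5 dBFS.

-6.5 dBFS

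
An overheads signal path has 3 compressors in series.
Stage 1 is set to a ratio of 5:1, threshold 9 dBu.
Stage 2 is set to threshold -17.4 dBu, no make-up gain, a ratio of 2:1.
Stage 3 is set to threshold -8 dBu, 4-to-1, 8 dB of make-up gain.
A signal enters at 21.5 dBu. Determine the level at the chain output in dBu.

Stage 1: 21.5 dBu is 12.5 dB over 9 dBu; at 5:1 that becomes 2.5 dB over, giving 11.5 dBu.
Stage 2: 11.5 dBu is 28.9 dB over -17.4 dBu; at 2:1 that becomes 14.45 dB over, giving -2.95 dBu.
Stage 3: overshoot 5.05 dB → 5.05/4 = 1.2625 dB → -6.7375 dBu; +8 dB make-up → 1.2625 dBu.

1.2625 dBu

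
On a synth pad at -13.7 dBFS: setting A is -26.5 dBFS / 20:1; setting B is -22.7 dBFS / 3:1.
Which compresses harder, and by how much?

A, by 6.16 dB

A: GR = 12.8 − 12.8/20 = 12.16 dB.
B: GR = 9 − 9/3 = 6 dB.
Difference: 6.16 dB in favour of A.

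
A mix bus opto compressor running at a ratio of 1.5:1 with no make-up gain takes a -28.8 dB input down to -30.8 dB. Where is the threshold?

-34.8 dB

Let T be the threshold. Output overshoot = (input overshoot)/R, so -30.8 − T = (-28.8 − T)/1.5.
1.5·(-30.8 − T) = -28.8 − T → 0.5·T = -46.2 − (-28.8) = -17.4.
T = -17.4/0.5 = -34.8 dB.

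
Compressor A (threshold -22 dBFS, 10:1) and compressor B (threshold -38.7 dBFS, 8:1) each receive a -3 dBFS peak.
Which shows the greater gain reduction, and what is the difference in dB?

A: 19 dB over, compressed to 1.9 dB over, so 17.1 dB of GR.
B: 35.7 dB over, compressed to 4.4625 dB over, so 31.2375 dB of GR.
B reduces 14.1375 dB more.

B, by 14.1375 dB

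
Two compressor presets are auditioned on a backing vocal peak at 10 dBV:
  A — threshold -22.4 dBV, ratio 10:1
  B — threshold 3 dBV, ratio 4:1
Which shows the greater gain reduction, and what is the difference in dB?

A, by 23.91 dB

A: GR = 32.4 − 32.4/10 = 29.16 dB.
B: GR = 7 − 7/4 = 5.25 dB.
A reduces 23.91 dB more.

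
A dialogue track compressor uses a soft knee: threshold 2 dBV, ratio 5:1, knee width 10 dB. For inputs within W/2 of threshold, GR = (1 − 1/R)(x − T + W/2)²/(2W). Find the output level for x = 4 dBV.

2.04 dBV

x − T + W/2 = 4 − 2 + 5 = 7.
GR = (1 − 1/5) × 7² / 20 = 0.8 × 49 / 20 = 1.96 dB.
Output = 4 − 1.96 = 2.04 dBV.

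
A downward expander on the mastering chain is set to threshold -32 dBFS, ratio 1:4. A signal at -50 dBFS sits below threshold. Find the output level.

Undershoot = (-32) − (-50) = 18 dB.
At 1:4, that expands to 72 dB under threshold.
Output = -32 − 72 = -104 dBFS.

-104 dBFS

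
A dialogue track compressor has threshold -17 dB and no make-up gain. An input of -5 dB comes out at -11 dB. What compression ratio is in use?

Input overshoot = -5 − (-17) = 12 dB; output overshoot = -11 − (-17) = 6 dB.
Ratio = 12 / 6 = 2.

2:1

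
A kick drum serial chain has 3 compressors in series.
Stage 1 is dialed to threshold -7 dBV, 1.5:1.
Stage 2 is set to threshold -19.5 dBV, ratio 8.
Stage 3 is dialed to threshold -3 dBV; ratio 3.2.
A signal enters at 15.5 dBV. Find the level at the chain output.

-16.0625 dBV

Stage 1: 15.5 dBV is 22.5 dB over -7 dBV; at 1.5:1 that becomes 15 dB over, giving 8 dBV.
Stage 2: 27.5 dB above -19.5 dBV, reduced 8:1 to 3.4375 dB above → -16.0625 dBV.
Stage 3: below threshold (-16.0625 ≤ -3); passes unchanged; output -16.0625 dBV.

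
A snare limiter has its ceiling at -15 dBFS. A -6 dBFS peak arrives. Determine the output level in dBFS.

A brickwall limiter is an ∞:1 compressor: any input above the ceiling is clamped to -15 dBFS.

-15 dBFS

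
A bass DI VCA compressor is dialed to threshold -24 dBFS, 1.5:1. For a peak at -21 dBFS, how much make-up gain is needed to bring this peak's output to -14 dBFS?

8 dB

The peak compresses to -24 + 3/1.5 = -22 dBFS.
To reach -14 dBFS requires -14 − (-22) = 8 dB of make-up.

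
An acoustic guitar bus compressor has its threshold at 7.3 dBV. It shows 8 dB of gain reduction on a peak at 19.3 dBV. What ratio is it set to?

3:1

Input overshoot = 19.3 − 7.3 = 12 dB.
Output overshoot = 12 − 8 = 4 dB.
Ratio = input overshoot / output overshoot = 12 / 4 = 3.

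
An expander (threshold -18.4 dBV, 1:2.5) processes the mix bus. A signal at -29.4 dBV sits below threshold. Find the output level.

-45.9 dBV

Below threshold, a 1:2.5 expander applies gain = (2.5−1)×(T − x) of attenuation.
(2.5−1) × 11 = 16.5 dB, so output = -29.4 − 16.5 = -45.9 dBV.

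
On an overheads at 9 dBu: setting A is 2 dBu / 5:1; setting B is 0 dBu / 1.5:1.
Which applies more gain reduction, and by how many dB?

A, by 2.6 dB

A: GR = 7 − 7/5 = 5.6 dB.
B: GR = 9 − 9/1.5 = 3 dB.
A reduces 2.6 dB more.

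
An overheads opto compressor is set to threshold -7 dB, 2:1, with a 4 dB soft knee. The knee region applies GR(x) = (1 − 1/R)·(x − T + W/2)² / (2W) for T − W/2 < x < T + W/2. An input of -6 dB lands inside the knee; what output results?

-6.5625 dB

x − T + W/2 = -6 − (-7) + 2 = 3.
GR = (1 − 1/2) × 3² / 8 = 0.5 × 9 / 8 = 0.5625 dB.
Output = -6 − 0.5625 = -6.5625 dB.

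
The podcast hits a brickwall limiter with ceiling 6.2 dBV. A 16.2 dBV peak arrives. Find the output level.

6.2 dBV

A brickwall limiter is an ∞:1 compressor: any input above the ceiling is clamped to 6.2 dBV.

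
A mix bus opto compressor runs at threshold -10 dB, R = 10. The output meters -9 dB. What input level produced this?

That's 1 dB above the -10 dB threshold.
Input overshoot = R × output overshoot = 10 dB → input = -10 + 10 = 0 dB.

0 dB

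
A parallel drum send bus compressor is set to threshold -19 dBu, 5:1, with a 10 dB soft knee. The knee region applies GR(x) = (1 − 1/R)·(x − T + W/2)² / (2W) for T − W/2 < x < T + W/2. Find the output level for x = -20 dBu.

x − T + W/2 = -20 − (-19) + 5 = 4.
GR = (1 − 1/5) × 4² / 20 = 0.8 × 16 / 20 = 0.64 dB.
Output = -20 − 0.64 = -20.64 dBu.

-20.64 dBu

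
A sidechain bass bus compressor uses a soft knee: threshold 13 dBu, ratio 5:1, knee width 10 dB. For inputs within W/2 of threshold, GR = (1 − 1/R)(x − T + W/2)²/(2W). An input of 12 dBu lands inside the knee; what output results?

11.36 dBu

x − T + W/2 = 12 − 13 + 5 = 4.
GR = (1 − 1/5) × 4² / 20 = 0.8 × 16 / 20 = 0.64 dB.
Output = 12 − 0.64 = 11.36 dBu.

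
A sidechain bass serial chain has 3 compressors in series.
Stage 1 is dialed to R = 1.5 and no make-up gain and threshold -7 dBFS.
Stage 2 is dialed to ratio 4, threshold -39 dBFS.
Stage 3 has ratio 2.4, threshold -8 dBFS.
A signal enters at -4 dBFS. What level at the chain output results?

Stage 1: -4 dBFS is 3 dB over -7 dBFS; at 1.5:1 that becomes 2 dB over, giving -5 dBFS.
Stage 2: overshoot 34 dB → 34/4 = 8.5 dB → -30.5 dBFS.
Stage 3: below threshold (-30.5 ≤ -8); passes unchanged; output -30.5 dBFS.

-30.5 dBFS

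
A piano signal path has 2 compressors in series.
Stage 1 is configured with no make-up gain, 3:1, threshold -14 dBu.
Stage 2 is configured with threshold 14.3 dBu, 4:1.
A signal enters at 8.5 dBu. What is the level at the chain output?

Stage 1: 8.5 dBu is 22.5 dB over -14 dBu; at 3:1 that becomes 7.5 dB over, giving -6.5 dBu.
Stage 2: below threshold (-6.5 ≤ 14.3); passes unchanged; output -6.5 dBu.

-6.5 dBu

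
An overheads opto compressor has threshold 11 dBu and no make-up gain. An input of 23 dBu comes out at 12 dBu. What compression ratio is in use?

Input overshoot = 23 − 11 = 12 dB; output overshoot = 12 − 11 = 1 dB.
Ratio = 12 / 1 = 12.

12:1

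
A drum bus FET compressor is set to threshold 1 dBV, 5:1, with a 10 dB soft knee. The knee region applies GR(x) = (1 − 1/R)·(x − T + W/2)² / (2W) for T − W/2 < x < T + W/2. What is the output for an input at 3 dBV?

x − T + W/2 = 3 − 1 + 5 = 7.
GR = (1 − 1/5) × 7² / 20 = 0.8 × 49 / 20 = 1.96 dB.
Output = 3 − 1.96 = 1.04 dBV.

1.04 dBV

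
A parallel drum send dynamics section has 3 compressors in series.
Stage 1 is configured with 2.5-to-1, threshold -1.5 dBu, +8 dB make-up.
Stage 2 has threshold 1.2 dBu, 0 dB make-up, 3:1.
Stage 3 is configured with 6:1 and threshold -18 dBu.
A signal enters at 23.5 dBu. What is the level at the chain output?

Stage 1: 25 dB above -1.5 dBu, reduced 2.5:1 to 10 dB above → 8.5 dBu; +8 dB make-up → 16.5 dBu.
Stage 2: 15.3 dB above 1.2 dBu, reduced 3:1 to 5.1 dB above → 6.3 dBu.
Stage 3: 24.3 dB above -18 dBu, reduced 6:1 to 4.05 dB above → -13.95 dBu.

-13.95 dBu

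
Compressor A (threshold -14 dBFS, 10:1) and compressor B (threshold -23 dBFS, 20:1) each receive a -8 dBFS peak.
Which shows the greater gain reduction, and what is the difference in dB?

B, by 8.85 dB

A: overshoot 6 dB → output overshoot 0.6 dB → GR 5.4 dB.
B: overshoot 15 dB → output overshoot 0.75 dB → GR 14.25 dB.
B reduces 8.85 dB more.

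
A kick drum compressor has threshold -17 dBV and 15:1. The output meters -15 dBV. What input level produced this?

13 dBV

Post-compression overshoot = -15 − (-17) = 2 dB.
Input overshoot = R × output overshoot = 30 dB → input = -17 + 30 = 13 dBV.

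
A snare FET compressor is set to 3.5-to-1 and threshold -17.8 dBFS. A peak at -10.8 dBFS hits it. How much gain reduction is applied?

5 dB

The signal is 7 dB above threshold.
After 3.5:1 compression the overshoot becomes 7/3.5 = 2 dB.
So the signal is attenuated by 7 − 2 = 5 dB.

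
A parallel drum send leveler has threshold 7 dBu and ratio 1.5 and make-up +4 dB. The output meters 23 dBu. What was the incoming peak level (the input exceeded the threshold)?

Before make-up, the level was 23 − 4 = 19 dBu.
That's 12 dB above the 7 dBu threshold.
Undo the ratio: input overshoot = 12 × 1.5 = 18 dB, giving input = 25 dBu.

25 dBu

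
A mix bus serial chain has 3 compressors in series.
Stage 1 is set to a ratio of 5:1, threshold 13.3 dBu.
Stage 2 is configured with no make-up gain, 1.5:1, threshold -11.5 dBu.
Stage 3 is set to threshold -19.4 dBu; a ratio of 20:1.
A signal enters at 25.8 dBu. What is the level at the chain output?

Stage 1: 12.5 dB above 13.3 dBu, reduced 5:1 to 2.5 dB above → 15.8 dBu.
Stage 2: overshoot 27.3 dB → 27.3/1.5 = 18.2 dB → 6.7 dBu.
Stage 3: overshoot 26.1 dB → 26.1/20 = 1.305 dB → -18.095 dBu.

-18.095 dBu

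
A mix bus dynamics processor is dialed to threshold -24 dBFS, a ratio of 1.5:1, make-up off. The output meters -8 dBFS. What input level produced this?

The compressed level sits -8 − (-24) = 16 dB over threshold.
Undo the ratio: input overshoot = 16 × 1.5 = 24 dB, giving input = 0 dBFS.

0 dBFS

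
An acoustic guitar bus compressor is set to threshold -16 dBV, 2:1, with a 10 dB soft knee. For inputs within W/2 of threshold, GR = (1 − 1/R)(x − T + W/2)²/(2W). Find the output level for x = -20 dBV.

-20.025 dBV

x − T + W/2 = -20 − (-16) + 5 = 1.
GR = (1 − 1/2) × 1² / 20 = 0.5 × 1 / 20 = 0.025 dB.
Output = -20 − 0.025 = -20.025 dBV.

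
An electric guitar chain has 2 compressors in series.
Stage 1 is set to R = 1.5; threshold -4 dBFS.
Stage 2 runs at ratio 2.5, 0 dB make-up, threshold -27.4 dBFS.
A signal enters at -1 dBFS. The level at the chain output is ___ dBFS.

-17.24 dBFS

Stage 1: 3 dB above -4 dBFS, reduced 1.5:1 to 2 dB above → -2 dBFS.
Stage 2: -2 dBFS is 25.4 dB over -27.4 dBFS; at 2.5:1 that becomes 10.16 dB over, giving -17.24 dBFS.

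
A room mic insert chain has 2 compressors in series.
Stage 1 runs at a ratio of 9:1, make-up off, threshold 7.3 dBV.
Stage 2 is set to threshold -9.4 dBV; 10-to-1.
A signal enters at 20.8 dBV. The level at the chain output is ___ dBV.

Stage 1: overshoot 13.5 dB → 13.5/9 = 1.5 dB → 8.8 dBV.
Stage 2: overshoot 18.2 dB → 18.2/10 = 1.82 dB → -7.58 dBV.

-7.58 dBV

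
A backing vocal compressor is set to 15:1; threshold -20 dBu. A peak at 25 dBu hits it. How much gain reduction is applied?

42 dB

Overshoot = 25 − (-20) = 45 dB.
After 15:1 compression the overshoot becomes 45/15 = 3 dB.
Gain reduction = 45 − 3 = 42 dB.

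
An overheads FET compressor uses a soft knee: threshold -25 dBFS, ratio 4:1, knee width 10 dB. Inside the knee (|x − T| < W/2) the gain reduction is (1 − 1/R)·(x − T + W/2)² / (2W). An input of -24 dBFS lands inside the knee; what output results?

-25.35 dBFS

x − T + W/2 = -24 − (-25) + 5 = 6.
GR = (1 − 1/4) × 6² / 20 = 0.75 × 36 / 20 = 1.35 dB.
Output = -24 − 1.35 = -25.35 dBFS.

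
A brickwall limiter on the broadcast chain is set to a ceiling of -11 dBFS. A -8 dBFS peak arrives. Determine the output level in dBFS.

-11 dBFS

The limiter clamps the peak to its -11 dBFS ceiling.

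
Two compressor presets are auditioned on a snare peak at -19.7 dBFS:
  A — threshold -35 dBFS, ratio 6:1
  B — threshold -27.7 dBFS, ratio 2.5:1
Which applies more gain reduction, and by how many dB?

A: 15.3 dB over, compressed to 2.55 dB over, so 12.75 dB of GR.
B: 8 dB over, compressed to 3.2 dB over, so 4.8 dB of GR.
A reduces 7.95 dB more.

A, by 7.95 dB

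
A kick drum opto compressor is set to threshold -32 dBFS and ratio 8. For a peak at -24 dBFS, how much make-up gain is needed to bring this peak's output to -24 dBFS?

Without make-up, output = threshold + overshoot/8 = -32 + 1 = -31 dBFS.
Gap to target: 7 dB.

7 dB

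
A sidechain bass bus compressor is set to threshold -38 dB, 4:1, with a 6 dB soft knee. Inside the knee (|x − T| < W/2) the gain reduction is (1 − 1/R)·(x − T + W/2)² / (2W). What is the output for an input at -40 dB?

x − T + W/2 = -40 − (-38) + 3 = 1.
GR = (1 − 1/4) × 1² / 12 = 0.75 × 1 / 12 = 0.0625 dB.
Output = -40 − 0.0625 = -40.0625 dB.

-40.0625 dB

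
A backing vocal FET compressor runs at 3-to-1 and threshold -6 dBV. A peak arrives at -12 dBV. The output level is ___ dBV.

-12 dBV

-12 dBV is 6 dB below the -6 dBV threshold, so no gain reduction is applied.
Output = input = -12 dBV.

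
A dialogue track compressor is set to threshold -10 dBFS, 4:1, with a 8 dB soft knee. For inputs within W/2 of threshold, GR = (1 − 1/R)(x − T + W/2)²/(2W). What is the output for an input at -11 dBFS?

-11.421875 dBFS

x − T + W/2 = -11 − (-10) + 4 = 3.
GR = (1 − 1/4) × 3² / 16 = 0.75 × 9 / 16 = 0.421875 dB.
Output = -11 − 0.421875 = -11.421875 dBFS.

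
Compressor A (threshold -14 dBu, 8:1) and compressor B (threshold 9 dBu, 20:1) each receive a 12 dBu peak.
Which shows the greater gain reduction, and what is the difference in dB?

A, by 19.9 dB

A: GR = 26 − 26/8 = 22.75 dB.
B: GR = 3 − 3/20 = 2.85 dB.
A reduces 19.9 dB more.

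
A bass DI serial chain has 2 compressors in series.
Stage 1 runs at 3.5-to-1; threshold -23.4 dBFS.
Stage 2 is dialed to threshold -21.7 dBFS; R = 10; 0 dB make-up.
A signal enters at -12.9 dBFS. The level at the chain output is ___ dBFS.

Stage 1: 10.5 dB above -23.4 dBFS, reduced 3.5:1 to 3 dB above → -20.4 dBFS.
Stage 2: 1.3 dB above -21.7 dBFS, reduced 10:1 to 0.13 dB above → -21.57 dBFS.

-21.57 dBFS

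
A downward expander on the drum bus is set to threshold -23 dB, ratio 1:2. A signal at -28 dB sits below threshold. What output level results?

Below threshold, a 1:2 expander applies gain = (2−1)×(T − x) of attenuation.
(2−1) × 5 = 5 dB, so output = -28 − 5 = -33 dB.

-33 dB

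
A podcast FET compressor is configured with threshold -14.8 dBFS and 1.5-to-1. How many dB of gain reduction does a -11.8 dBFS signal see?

The signal is 3 dB above threshold.
At 1.5:1, output sits 3/1.5 = 2 dB above threshold.
GR = overshoot in − overshoot out = 3 − 2 = 1 dB.

1 dB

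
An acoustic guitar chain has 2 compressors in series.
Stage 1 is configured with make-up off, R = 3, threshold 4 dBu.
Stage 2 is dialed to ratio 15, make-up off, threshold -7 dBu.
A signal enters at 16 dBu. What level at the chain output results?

-6 dBu

Stage 1: 12 dB above 4 dBu, reduced 3:1 to 4 dB above → 8 dBu.
Stage 2: 8 dBu is 15 dB over -7 dBu; at 15:1 that becomes 1 dB over, giving -6 dBu.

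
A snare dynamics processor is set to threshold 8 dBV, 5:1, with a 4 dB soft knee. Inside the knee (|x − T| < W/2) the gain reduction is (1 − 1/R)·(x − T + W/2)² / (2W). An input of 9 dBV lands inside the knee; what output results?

x − T + W/2 = 9 − 8 + 2 = 3.
GR = (1 − 1/5) × 3² / 8 = 0.8 × 9 / 8 = 0.9 dB.
Output = 9 − 0.9 = 8.1 dBV.

8.1 dBV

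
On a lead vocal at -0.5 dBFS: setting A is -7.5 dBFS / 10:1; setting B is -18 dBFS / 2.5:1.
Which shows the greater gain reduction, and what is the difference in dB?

B, by 4.2 dB

A: GR = 7 − 7/10 = 6.3 dB.
B: GR = 17.5 − 17.5/2.5 = 10.5 dB.
B applies 4.2 dB more gain reduction.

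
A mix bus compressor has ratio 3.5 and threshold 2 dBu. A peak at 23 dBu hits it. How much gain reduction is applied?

15 dB

The signal is 21 dB above threshold.
After 3.5:1 compression the overshoot becomes 21/3.5 = 6 dB.
GR = overshoot in − overshoot out = 21 − 6 = 15 dB.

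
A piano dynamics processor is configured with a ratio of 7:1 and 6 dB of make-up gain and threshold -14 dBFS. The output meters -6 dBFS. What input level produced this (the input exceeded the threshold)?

Stripping the +6 dB make-up gives -12 dBFS at the gain stage.
Post-compression overshoot = -12 − (-14) = 2 dB.
Input overshoot = R × output overshoot = 14 dB → input = -14 + 14 = 0 dBFS.

0 dBFS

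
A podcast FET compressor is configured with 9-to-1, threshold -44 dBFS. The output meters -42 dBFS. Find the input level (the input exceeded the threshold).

The compressed level sits -42 − (-44) = 2 dB over threshold.
Input overshoot = R × output overshoot = 18 dB → input = -44 + 18 = -26 dBFS.

-26 dBFS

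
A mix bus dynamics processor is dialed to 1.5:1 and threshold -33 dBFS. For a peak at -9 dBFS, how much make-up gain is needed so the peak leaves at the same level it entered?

8 dB

The peak compresses to -33 + 24/1.5 = -17 dBFS.
To reach -9 dBFS requires -9 − (-17) = 8 dB of make-up.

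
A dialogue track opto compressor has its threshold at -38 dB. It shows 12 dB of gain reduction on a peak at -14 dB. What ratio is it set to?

2:1

Input overshoot = -14 − (-38) = 24 dB.
Output overshoot = 24 − 12 = 12 dB.
Ratio = input overshoot / output overshoot = 24 / 12 = 2.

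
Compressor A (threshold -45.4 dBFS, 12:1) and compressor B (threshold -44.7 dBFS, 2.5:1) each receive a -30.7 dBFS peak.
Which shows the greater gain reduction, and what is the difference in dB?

A, by 5.075 dB

A: GR = 14.7 − 14.7/12 = 13.475 dB.
B: GR = 14 − 14/2.5 = 8.4 dB.
A reduces 5.075 dB more.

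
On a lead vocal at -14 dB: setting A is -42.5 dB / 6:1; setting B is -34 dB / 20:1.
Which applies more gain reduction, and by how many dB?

A: GR = 28.5 − 28.5/6 = 23.75 dB.
B: GR = 20 − 20/20 = 19 dB.
A reduces 4.75 dB more.

A, by 4.75 dB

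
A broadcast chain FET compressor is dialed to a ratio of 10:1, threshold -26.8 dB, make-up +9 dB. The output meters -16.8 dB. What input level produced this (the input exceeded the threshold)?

Remove make-up: -16.8 − 9 = -25.8 dB.
That's 1 dB above the -26.8 dB threshold.
Input overshoot = R × output overshoot = 10 dB → input = -26.8 + 10 = -16.8 dB.

-16.8 dB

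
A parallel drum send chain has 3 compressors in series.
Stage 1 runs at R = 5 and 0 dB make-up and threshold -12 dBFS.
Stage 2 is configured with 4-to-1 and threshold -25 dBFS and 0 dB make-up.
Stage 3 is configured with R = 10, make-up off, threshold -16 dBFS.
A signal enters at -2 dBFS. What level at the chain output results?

Stage 1: 10 dB above -12 dBFS, reduced 5:1 to 2 dB above → -10 dBFS.
Stage 2: overshoot 15 dB → 15/4 = 3.75 dB → -21.25 dBFS.
Stage 3: -21.25 dBFS ≤ -16 dBFS, so stage 3 doesn't engage; output -21.25 dBFS.

-21.25 dBFS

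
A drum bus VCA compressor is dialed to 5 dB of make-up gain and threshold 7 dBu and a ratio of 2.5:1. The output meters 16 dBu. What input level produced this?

Stripping the +5 dB make-up gives 11 dBu at the gain stage.
Post-compression overshoot = 11 − 7 = 4 dB.
Before 2.5:1 compression the overshoot was 4 × 2.5 = 10 dB, so input = 7 + 10 = 17 dBu.

17 dBu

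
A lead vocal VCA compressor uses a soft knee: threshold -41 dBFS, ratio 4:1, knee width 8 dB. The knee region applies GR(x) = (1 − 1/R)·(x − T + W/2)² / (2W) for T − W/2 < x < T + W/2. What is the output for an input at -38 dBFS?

x − T + W/2 = -38 − (-41) + 4 = 7.
GR = (1 − 1/4) × 7² / 16 = 0.75 × 49 / 16 = 2.296875 dB.
Output = -38 − 2.296875 = -40.296875 dBFS.

-40.296875 dBFS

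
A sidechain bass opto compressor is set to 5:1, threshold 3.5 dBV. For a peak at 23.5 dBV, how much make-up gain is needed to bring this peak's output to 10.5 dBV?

Overshoot 20 dB → 20/5 = 4 dB after compression, so the compressed level is 3.5 + 4 = 7.5 dBV.
Make-up = target − compressed = 10.5 − 7.5 = 3 dB.

3 dB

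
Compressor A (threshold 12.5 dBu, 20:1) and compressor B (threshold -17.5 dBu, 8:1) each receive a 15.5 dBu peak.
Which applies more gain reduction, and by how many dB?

B, by 26.025 dB

A: overshoot 3 dB → output overshoot 0.15 dB → GR 2.85 dB.
B: overshoot 33 dB → output overshoot 4.125 dB → GR 28.875 dB.
B applies 26.025 dB more gain reduction.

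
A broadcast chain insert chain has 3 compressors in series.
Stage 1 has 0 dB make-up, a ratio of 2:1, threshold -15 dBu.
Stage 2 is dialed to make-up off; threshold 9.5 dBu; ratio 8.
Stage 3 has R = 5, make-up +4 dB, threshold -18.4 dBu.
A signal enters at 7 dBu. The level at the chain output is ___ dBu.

Stage 1: overshoot 22 dB → 22/2 = 11 dB → -4 dBu.
Stage 2: -4 dBu ≤ 9.5 dBu, so stage 2 doesn't engage; output -4 dBu.
Stage 3: 14.4 dB above -18.4 dBu, reduced 5:1 to 2.88 dB above → -15.52 dBu; +4 dB make-up → -11.52 dBu.

-11.52 dBu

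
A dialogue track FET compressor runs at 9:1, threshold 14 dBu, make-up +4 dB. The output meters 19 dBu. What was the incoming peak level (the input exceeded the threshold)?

23 dBu

Before make-up, the level was 19 − 4 = 15 dBu.
That's 1 dB above the 14 dBu threshold.
Input overshoot = R × output overshoot = 9 dB → input = 14 + 9 = 23 dBu.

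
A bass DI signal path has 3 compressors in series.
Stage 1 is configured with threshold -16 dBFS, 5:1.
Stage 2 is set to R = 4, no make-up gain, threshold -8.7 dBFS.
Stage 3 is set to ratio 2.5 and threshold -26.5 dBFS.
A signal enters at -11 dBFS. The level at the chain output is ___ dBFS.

-21.9 dBFS

Stage 1: overshoot 5 dB → 5/5 = 1 dB → -15 dBFS.
Stage 2: below threshold (-15 ≤ -8.7); passes unchanged; output -15 dBFS.
Stage 3: overshoot 11.5 dB → 11.5/2.5 = 4.6 dB → -21.9 dBFS.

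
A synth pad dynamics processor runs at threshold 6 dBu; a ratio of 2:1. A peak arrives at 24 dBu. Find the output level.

The input is 18 dB above the 6 dBu threshold.
The 18 dB excess becomes 9 dB after 2:1 reduction.
Output = 6 + 9 = 15 dBu.

15 dBu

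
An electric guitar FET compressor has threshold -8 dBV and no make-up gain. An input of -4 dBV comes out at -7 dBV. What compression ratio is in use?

4:1

Input overshoot = -4 − (-8) = 4 dB; output overshoot = -7 − (-8) = 1 dB.
Ratio = 4 / 1 = 4.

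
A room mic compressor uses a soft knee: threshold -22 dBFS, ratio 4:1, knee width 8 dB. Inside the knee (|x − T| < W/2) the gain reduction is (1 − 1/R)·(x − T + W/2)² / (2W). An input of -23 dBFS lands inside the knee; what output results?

-23.421875 dBFS

x − T + W/2 = -23 − (-22) + 4 = 3.
GR = (1 − 1/4) × 3² / 16 = 0.75 × 9 / 16 = 0.421875 dB.
Output = -23 − 0.421875 = -23.421875 dBFS.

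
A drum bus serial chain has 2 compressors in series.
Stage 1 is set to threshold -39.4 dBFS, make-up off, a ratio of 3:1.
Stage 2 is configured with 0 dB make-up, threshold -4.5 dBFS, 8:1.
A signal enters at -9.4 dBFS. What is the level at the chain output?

-29.4 dBFS

Stage 1: -9.4 dBFS is 30 dB over -39.4 dBFS; at 3:1 that becomes 10 dB over, giving -29.4 dBFS.
Stage 2: below threshold (-29.4 ≤ -4.5); passes unchanged; output -29.4 dBFS.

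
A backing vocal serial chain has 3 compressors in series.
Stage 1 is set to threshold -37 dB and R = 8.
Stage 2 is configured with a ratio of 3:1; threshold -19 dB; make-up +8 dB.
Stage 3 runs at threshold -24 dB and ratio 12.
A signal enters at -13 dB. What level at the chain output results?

Stage 1: -13 dB is 24 dB over -37 dB; at 8:1 that becomes 3 dB over, giving -34 dB.
Stage 2: -34 dB ≤ -19 dB, so stage 2 doesn't engage; make-up brings it to -26 dB.
Stage 3: below threshold (-26 ≤ -24); passes unchanged; output -26 dB.

-26 dB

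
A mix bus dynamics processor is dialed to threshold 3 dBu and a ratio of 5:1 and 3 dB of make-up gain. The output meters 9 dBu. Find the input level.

18 dBu

Remove make-up: 9 − 3 = 6 dBu.
That's 3 dB above the 3 dBu threshold.
Input overshoot = R × output overshoot = 15 dB → input = 3 + 15 = 18 dBu.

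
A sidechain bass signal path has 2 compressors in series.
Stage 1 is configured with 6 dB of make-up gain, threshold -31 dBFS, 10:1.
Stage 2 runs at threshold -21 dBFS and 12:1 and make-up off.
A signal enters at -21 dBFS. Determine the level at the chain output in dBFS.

Stage 1: overshoot 10 dB → 10/10 = 1 dB → -30 dBFS; +6 dB make-up → -24 dBFS.
Stage 2: below threshold (-24 ≤ -21); passes unchanged; output -24 dBFS.

-24 dBFS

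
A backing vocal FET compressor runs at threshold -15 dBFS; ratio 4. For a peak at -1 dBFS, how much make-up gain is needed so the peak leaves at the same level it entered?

The peak compresses to -15 + 14/4 = -11.5 dBFS.
To reach -1 dBFS requires -1 − (-11.5) = 10.5 dB of make-up.

10.5 dB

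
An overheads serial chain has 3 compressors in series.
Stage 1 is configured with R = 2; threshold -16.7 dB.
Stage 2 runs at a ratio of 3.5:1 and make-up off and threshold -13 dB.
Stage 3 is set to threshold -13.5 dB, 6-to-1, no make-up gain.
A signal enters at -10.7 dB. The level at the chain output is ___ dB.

Stage 1: 6 dB above -16.7 dB, reduced 2:1 to 3 dB above → -13.7 dB.
Stage 2: -13.7 dB ≤ -13 dB, so stage 2 doesn't engage; output -13.7 dB.
Stage 3: -13.7 dB ≤ -13.5 dB, so stage 3 doesn't engage; output -13.7 dB.

-13.7 dB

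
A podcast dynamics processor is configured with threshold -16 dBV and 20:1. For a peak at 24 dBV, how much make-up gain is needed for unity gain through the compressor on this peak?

The peak compresses to -16 + 40/20 = -14 dBV.
To reach 24 dBV requires 24 − (-14) = 38 dB of make-up.

38 dB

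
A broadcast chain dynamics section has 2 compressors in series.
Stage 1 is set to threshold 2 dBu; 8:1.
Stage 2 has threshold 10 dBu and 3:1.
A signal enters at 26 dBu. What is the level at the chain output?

5 dBu

Stage 1: 24 dB above 2 dBu, reduced 8:1 to 3 dB above → 5 dBu.
Stage 2: 5 dBu is at or below the 10 dBu threshold — no compression; output 5 dBu.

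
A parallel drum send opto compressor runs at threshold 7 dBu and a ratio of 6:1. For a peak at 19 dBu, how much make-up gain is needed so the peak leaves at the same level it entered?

10 dB

Without make-up, output = threshold + overshoot/6 = 7 + 2 = 9 dBu.
Gap to target: 10 dB.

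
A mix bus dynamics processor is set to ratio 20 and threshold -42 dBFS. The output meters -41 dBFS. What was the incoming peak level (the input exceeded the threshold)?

-22 dBFS

The compressed level sits -41 − (-42) = 1 dB over threshold.
Before 20:1 compression the overshoot was 1 × 20 = 20 dB, so input = -42 + 20 = -22 dBFS.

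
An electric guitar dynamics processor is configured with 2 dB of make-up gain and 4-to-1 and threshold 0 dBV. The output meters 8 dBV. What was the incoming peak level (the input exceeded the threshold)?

24 dBV

Before make-up, the level was 8 − 2 = 6 dBV.
That's 6 dB above the 0 dBV threshold.
Before 4:1 compression the overshoot was 6 × 4 = 24 dB, so input = 0 + 24 = 24 dBV.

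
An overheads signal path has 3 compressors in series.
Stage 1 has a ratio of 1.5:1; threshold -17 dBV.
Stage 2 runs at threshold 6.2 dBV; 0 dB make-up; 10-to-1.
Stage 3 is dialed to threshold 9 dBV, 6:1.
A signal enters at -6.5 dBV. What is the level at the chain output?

-10 dBV

Stage 1: overshoot 10.5 dB → 10.5/1.5 = 7 dB → -10 dBV.
Stage 2: below threshold (-10 ≤ 6.2); passes unchanged; output -10 dBV.
Stage 3: -10 dBV ≤ 9 dBV, so stage 3 doesn't engage; output -10 dBV.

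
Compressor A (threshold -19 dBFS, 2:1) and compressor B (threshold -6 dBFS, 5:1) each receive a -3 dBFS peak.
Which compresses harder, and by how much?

A: GR = 16 − 16/2 = 8 dB.
B: GR = 3 − 3/5 = 2.4 dB.
A reduces 5.6 dB more.

A, by 5.6 dB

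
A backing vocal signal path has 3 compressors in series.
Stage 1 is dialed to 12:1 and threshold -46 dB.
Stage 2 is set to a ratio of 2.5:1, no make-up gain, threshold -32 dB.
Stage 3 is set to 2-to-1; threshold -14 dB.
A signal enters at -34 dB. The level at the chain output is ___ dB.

Stage 1: overshoot 12 dB → 12/12 = 1 dB → -45 dB.
Stage 2: -45 dB is at or below the -32 dB threshold — no compression; output -45 dB.
Stage 3: below threshold (-45 ≤ -14); passes unchanged; output -45 dB.

-45 dB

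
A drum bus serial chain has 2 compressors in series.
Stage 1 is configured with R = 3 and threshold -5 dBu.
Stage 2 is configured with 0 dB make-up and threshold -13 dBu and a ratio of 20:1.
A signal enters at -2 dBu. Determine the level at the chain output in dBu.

-12.55 dBu

Stage 1: 3 dB above -5 dBu, reduced 3:1 to 1 dB above → -4 dBu.
Stage 2: 9 dB above -13 dBu, reduced 20:1 to 0.45 dB above → -12.55 dBu.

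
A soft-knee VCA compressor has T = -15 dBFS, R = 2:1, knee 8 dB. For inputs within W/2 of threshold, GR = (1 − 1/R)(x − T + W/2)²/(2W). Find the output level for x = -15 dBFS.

-15.5 dBFS

x − T + W/2 = -15 − (-15) + 4 = 4.
GR = (1 − 1/2) × 4² / 16 = 0.5 × 16 / 16 = 0.5 dB.
Output = -15 − 0.5 = -15.5 dBFS.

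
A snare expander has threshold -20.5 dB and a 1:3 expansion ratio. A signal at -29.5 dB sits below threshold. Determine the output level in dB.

Undershoot = (-20.5) − (-29.5) = 9 dB.
At 1:3, that expands to 27 dB under threshold.
Output = -20.5 − 27 = -47.5 dB.

-47.5 dB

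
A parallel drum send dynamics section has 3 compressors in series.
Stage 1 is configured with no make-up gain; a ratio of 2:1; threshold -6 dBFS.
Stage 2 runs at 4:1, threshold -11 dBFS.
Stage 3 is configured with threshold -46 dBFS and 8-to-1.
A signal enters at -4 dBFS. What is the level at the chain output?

-41.4375 dBFS

Stage 1: 2 dB above -6 dBFS, reduced 2:1 to 1 dB above → -5 dBFS.
Stage 2: overshoot 6 dB → 6/4 = 1.5 dB → -9.5 dBFS.
Stage 3: overshoot 36.5 dB → 36.5/8 = 4.5625 dB → -41.4375 dBFS.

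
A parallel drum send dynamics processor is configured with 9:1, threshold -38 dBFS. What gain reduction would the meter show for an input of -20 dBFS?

16 dB

Overshoot = -20 − (-38) = 18 dB.
At 9:1, output sits 18/9 = 2 dB above threshold.
So the signal is attenuated by 18 − 2 = 16 dB.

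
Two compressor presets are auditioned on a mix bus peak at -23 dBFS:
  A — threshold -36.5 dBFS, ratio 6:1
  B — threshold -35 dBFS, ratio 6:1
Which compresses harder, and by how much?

A, by 1.25 dB

A: 13.5 dB over, compressed to 2.25 dB over, so 11.25 dB of GR.
B: 12 dB over, compressed to 2 dB over, so 10 dB of GR.
Difference: 1.25 dB in favour of A.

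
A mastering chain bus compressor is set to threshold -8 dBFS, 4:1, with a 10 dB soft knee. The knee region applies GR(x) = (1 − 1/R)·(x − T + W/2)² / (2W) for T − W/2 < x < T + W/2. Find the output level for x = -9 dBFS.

-9.6 dBFS

x − T + W/2 = -9 − (-8) + 5 = 4.
GR = (1 − 1/4) × 4² / 20 = 0.75 × 16 / 20 = 0.6 dB.
Output = -9 − 0.6 = -9.6 dBFS.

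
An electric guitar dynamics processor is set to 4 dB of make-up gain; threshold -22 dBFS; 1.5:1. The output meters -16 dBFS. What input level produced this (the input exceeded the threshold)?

Remove make-up: -16 − 4 = -20 dBFS.
That's 2 dB above the -22 dBFS threshold.
Before 1.5:1 compression the overshoot was 2 × 1.5 = 3 dB, so input = -22 + 3 = -19 dBFS.

-19 dBFS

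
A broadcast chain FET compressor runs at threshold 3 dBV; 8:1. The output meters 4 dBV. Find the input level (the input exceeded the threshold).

11 dBV

That's 1 dB above the 3 dBV threshold.
Undo the ratio: input overshoot = 1 × 8 = 8 dB, giving input = 11 dBV.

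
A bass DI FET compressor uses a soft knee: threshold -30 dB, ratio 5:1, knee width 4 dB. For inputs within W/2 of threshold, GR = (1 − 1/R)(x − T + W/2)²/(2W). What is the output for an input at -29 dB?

-29.9 dB

x − T + W/2 = -29 − (-30) + 2 = 3.
GR = (1 − 1/5) × 3² / 8 = 0.8 × 9 / 8 = 0.9 dB.
Output = -29 − 0.9 = -29.9 dB.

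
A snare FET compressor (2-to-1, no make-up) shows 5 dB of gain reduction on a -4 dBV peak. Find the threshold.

-14 dBV

Input is 10 dB above T (since output overshoot × R = input overshoot: (-9 − T)·2 = -4 − T gives T = -14 dBV).
Check: -14 + (-4 − (-14))/2 = -14 + 5 = -9 dBV. ✓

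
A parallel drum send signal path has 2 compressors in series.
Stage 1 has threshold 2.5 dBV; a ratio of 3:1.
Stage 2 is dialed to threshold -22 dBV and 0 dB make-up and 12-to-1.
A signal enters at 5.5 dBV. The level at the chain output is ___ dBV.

Stage 1: 5.5 dBV is 3 dB over 2.5 dBV; at 3:1 that becomes 1 dB over, giving 3.5 dBV.
Stage 2: overshoot 25.5 dB → 25.5/12 = 2.125 dB → -19.875 dBV.

-19.875 dBV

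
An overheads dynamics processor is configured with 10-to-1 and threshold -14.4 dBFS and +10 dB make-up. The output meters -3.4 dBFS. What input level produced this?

Stripping the +10 dB make-up gives -13.4 dBFS at the gain stage.
That's 1 dB above the -14.4 dBFS threshold.
Input overshoot = R × output overshoot = 10 dB → input = -14.4 + 10 = -4.4 dBFS.

-4.4 dBFS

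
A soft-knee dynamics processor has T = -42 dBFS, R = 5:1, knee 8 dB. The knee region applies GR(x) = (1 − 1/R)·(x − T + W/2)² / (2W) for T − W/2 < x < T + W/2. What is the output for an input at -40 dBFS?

x − T + W/2 = -40 − (-42) + 4 = 6.
GR = (1 − 1/5) × 6² / 16 = 0.8 × 36 / 16 = 1.8 dB.
Output = -40 − 1.8 = -41.8 dBFS.

-41.8 dBFS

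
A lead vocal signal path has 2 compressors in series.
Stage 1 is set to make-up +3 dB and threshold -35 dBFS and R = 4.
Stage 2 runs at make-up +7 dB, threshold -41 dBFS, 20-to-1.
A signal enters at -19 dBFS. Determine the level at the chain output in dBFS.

Stage 1: -19 dBFS is 16 dB over -35 dBFS; at 4:1 that becomes 4 dB over, giving -31 dBFS; +3 dB make-up → -28 dBFS.
Stage 2: -28 dBFS is 13 dB over -41 dBFS; at 20:1 that becomes 0.65 dB over, giving -40.35 dBFS; +7 dB make-up → -33.35 dBFS.

-33.35 dBFS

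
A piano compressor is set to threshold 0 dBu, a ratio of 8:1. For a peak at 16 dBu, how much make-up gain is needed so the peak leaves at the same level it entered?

14 dB

Without make-up, output = threshold + overshoot/8 = 0 + 2 = 2 dBu.
Gap to target: 14 dB.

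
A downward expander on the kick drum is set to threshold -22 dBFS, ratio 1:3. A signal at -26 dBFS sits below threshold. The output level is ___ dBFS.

The input is 4 dB below the -22 dBFS threshold.
A 1:3 expander multiplies undershoot by 3: 4 × 3 = 12 dB below threshold.
Output = -22 − 12 = -34 dBFS.

-34 dBFS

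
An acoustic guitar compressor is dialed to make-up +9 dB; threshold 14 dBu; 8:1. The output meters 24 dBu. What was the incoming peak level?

22 dBu

Remove make-up: 24 − 9 = 15 dBu.
That's 1 dB above the 14 dBu threshold.
Input overshoot = R × output overshoot = 8 dB → input = 14 + 8 = 22 dBu.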